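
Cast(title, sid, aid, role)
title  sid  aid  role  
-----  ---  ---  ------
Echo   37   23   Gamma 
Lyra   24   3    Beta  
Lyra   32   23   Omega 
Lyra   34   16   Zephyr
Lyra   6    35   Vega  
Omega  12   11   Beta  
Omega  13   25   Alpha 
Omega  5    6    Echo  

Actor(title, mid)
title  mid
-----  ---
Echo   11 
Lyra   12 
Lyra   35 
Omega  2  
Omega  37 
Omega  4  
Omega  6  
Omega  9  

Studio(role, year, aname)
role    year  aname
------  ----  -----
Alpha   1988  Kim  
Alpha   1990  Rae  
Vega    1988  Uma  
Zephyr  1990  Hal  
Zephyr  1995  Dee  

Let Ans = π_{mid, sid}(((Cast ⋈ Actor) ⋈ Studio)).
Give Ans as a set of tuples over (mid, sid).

{(12, 34), (12, 6), (2, 13), (35, 34), (35, 6), (37, 13), (4, 13), (6, 13), (9, 13)}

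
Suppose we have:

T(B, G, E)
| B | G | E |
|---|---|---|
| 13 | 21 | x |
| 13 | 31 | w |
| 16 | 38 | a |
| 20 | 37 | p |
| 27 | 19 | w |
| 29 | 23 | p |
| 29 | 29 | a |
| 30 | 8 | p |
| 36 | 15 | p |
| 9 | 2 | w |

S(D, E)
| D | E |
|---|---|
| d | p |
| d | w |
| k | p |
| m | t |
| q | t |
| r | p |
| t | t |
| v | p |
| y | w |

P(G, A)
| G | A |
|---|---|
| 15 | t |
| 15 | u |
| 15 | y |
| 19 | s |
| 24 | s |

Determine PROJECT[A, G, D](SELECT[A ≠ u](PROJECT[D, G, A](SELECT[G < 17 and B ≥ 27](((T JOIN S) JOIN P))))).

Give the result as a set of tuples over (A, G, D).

{(t, 15, d), (t, 15, k), (t, 15, r), (t, 15, v), (y, 15, d), (y, 15, k), (y, 15, r), (y, 15, v)}

Natural join on E: {(13, 31, w, d), (13, 31, w, y), (20, 37, p, d), (20, 37, p, k), (20, 37, p, r), (20, 37, p, v), (27, 19, w, d), (27, 19, w, y), (29, 23, p, d), (29, 23, p, k), (29, 23, p, r), (29, 23, p, v), (30, 8, p, d), (30, 8, p, k), (30, 8, p, r), (30, 8, p, v), (36, 15, p, d), (36, 15, p, k), (36, 15, p, r), (36, 15, p, v), (9, 2, w, d), (9, 2, w, y)}
Natural join on G: {(27, 19, w, d, s), (27, 19, w, y, s), (36, 15, p, d, t), (36, 15, p, d, u), (36, 15, p, d, y), (36, 15, p, k, t), (36, 15, p, k, u), (36, 15, p, k, y), (36, 15, p, r, t), (36, 15, p, r, u), (36, 15, p, r, y), (36, 15, p, v, t), (36, 15, p, v, u), (36, 15, p, v, y)}
Apply σ_{G < 17 and B ≥ 27}; surviving tuples: {(36, 15, p, d, t), (36, 15, p, d, u), (36, 15, p, d, y), (36, 15, p, k, t), (36, 15, p, k, u), (36, 15, p, k, y), (36, 15, p, r, t), (36, 15, p, r, u), (36, 15, p, r, y), (36, 15, p, v, t), (36, 15, p, v, u), (36, 15, p, v, y)}
π_{D, G, A} gives {(d, 15, t), (d, 15, u), (d, 15, y), (k, 15, t), (k, 15, u), (k, 15, y), (r, 15, t), (r, 15, u), (r, 15, y), (v, 15, t), (v, 15, u), (v, 15, y)}.
Apply σ_{A ≠ u}; surviving tuples: {(d, 15, t), (d, 15, y), (k, 15, t), (k, 15, y), (r, 15, t), (r, 15, y), (v, 15, t), (v, 15, y)}
π_{A, G, D} gives {(t, 15, d), (t, 15, k), (t, 15, r), (t, 15, v), (y, 15, d), (y, 15, k), (y, 15, r), (y, 15, v)}.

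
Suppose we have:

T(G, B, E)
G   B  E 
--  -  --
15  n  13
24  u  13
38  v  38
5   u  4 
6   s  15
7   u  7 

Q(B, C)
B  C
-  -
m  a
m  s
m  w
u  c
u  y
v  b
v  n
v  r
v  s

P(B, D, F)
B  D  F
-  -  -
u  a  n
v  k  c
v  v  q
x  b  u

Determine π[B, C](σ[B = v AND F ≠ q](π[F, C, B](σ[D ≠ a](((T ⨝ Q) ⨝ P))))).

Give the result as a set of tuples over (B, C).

Natural join on B: {(24, u, 13, c), (24, u, 13, y), (38, v, 38, b), (38, v, 38, n), (38, v, 38, r), (38, v, 38, s), (5, u, 4, c), (5, u, 4, y), (7, u, 7, c), (7, u, 7, y)}
Natural join on B: {(24, u, 13, c, a, n), (24, u, 13, y, a, n), (38, v, 38, b, k, c), (38, v, 38, b, v, q), (38, v, 38, n, k, c), (38, v, 38, n, v, q), (38, v, 38, r, k, c), (38, v, 38, r, v, q), (38, v, 38, s, k, c), (38, v, 38, s, v, q), (5, u, 4, c, a, n), (5, u, 4, y, a, n), (7, u, 7, c, a, n), (7, u, 7, y, a, n)}
Apply σ_{D ≠ a}; surviving tuples: {(38, v, 38, b, k, c), (38, v, 38, b, v, q), (38, v, 38, n, k, c), (38, v, 38, n, v, q), (38, v, 38, r, k, c), (38, v, 38, r, v, q), (38, v, 38, s, k, c), (38, v, 38, s, v, q)}
Projecting to F, C, B: {(c, b, v), (c, n, v), (c, r, v), (c, s, v), (q, b, v), (q, n, v), (q, r, v), (q, s, v)}
Apply σ_{B = v AND F ≠ q}; surviving tuples: {(c, b, v), (c, n, v), (c, r, v), (c, s, v)}
Projecting to B, C: {(v, b), (v, n), (v, r), (v, s)}

{(v, b), (v, n), (v, r), (v, s)}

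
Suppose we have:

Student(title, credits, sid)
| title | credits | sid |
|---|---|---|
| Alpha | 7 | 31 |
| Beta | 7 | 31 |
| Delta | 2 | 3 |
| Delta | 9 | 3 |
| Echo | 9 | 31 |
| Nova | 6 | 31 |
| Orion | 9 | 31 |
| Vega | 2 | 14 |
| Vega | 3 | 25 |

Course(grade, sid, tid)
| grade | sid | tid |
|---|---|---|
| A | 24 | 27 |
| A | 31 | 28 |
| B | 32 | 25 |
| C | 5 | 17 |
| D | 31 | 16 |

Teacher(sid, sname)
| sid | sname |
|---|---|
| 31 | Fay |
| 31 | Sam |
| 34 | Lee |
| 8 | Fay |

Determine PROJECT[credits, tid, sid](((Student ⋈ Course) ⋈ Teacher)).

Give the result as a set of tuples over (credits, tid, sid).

{(6, 16, 31), (6, 28, 31), (7, 16, 31), (7, 28, 31), (9, 16, 31), (9, 28, 31)}

Student ⋈ Course (natural join on sid): {(Alpha, 7, 31, A, 28), (Alpha, 7, 31, D, 16), (Beta, 7, 31, A, 28), (Beta, 7, 31, D, 16), (Echo, 9, 31, A, 28), (Echo, 9, 31, D, 16), (Nova, 6, 31, A, 28), (Nova, 6, 31, D, 16), (Orion, 9, 31, A, 28), (Orion, 9, 31, D, 16)}
(Student ⋈ Course) ⋈ Teacher (natural join on sid): {(Alpha, 7, 31, A, 28, Fay), (Alpha, 7, 31, A, 28, Sam), (Alpha, 7, 31, D, 16, Fay), (Alpha, 7, 31, D, 16, Sam), (Beta, 7, 31, A, 28, Fay), (Beta, 7, 31, A, 28, Sam), (Beta, 7, 31, D, 16, Fay), (Beta, 7, 31, D, 16, Sam), (Echo, 9, 31, A, 28, Fay), (Echo, 9, 31, A, 28, Sam), (Echo, 9, 31, D, 16, Fay), (Echo, 9, 31, D, 16, Sam), (Nova, 6, 31, A, 28, Fay), (Nova, 6, 31, A, 28, Sam), (Nova, 6, 31, D, 16, Fay), (Nova, 6, 31, D, 16, Sam), (Orion, 9, 31, A, 28, Fay), (Orion, 9, 31, A, 28, Sam), (Orion, 9, 31, D, 16, Fay), (Orion, 9, 31, D, 16, Sam)}
π[credits, tid, sid]: project onto (credits, tid, sid) (14 duplicate(s) eliminated) → {(6, 16, 31), (6, 28, 31), (7, 16, 31), (7, 28, 31), (9, 16, 31), (9, 28, 31)}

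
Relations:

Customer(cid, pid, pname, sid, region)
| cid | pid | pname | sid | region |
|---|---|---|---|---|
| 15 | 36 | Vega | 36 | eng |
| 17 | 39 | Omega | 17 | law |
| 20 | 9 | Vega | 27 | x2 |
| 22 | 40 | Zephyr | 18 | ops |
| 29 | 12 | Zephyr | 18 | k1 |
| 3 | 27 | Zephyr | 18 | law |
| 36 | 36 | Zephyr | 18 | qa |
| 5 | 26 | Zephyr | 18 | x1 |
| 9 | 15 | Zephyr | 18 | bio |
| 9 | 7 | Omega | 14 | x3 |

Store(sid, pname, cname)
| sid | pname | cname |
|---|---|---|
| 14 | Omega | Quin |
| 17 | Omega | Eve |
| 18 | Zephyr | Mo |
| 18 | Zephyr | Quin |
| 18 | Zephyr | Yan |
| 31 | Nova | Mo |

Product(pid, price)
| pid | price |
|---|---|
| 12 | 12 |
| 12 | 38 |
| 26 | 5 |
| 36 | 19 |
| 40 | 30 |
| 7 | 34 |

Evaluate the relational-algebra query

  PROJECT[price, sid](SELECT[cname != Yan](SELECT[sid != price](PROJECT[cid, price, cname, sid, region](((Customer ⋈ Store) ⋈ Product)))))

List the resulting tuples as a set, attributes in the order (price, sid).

{(12, 18), (19, 18), (30, 18), (34, 14), (38, 18), (5, 18)}

Natural join on pname, sid: {(17, 39, Omega, 17, law, Eve), (22, 40, Zephyr, 18, ops, Mo), (22, 40, Zephyr, 18, ops, Quin), (22, 40, Zephyr, 18, ops, Yan), (29, 12, Zephyr, 18, k1, Mo), (29, 12, Zephyr, 18, k1, Quin), (29, 12, Zephyr, 18, k1, Yan), (3, 27, Zephyr, 18, law, Mo), (3, 27, Zephyr, 18, law, Quin), (3, 27, Zephyr, 18, law, Yan), (36, 36, Zephyr, 18, qa, Mo), (36, 36, Zephyr, 18, qa, Quin), (36, 36, Zephyr, 18, qa, Yan), (5, 26, Zephyr, 18, x1, Mo), (5, 26, Zephyr, 18, x1, Quin), (5, 26, Zephyr, 18, x1, Yan), (9, 15, Zephyr, 18, bio, Mo), (9, 15, Zephyr, 18, bio, Quin), (9, 15, Zephyr, 18, bio, Yan), (9, 7, Omega, 14, x3, Quin)}
Natural join on pid: {(22, 40, Zephyr, 18, ops, Mo, 30), (22, 40, Zephyr, 18, ops, Quin, 30), (22, 40, Zephyr, 18, ops, Yan, 30), (29, 12, Zephyr, 18, k1, Mo, 12), (29, 12, Zephyr, 18, k1, Mo, 38), (29, 12, Zephyr, 18, k1, Quin, 12), (29, 12, Zephyr, 18, k1, Quin, 38), (29, 12, Zephyr, 18, k1, Yan, 12), (29, 12, Zephyr, 18, k1, Yan, 38), (36, 36, Zephyr, 18, qa, Mo, 19), (36, 36, Zephyr, 18, qa, Quin, 19), (36, 36, Zephyr, 18, qa, Yan, 19), (5, 26, Zephyr, 18, x1, Mo, 5), (5, 26, Zephyr, 18, x1, Quin, 5), (5, 26, Zephyr, 18, x1, Yan, 5), (9, 7, Omega, 14, x3, Quin, 34)}
Projecting to cid, price, cname, sid, region: {(22, 30, Mo, 18, ops), (22, 30, Quin, 18, ops), (22, 30, Yan, 18, ops), (29, 12, Mo, 18, k1), (29, 12, Quin, 18, k1), (29, 12, Yan, 18, k1), (29, 38, Mo, 18, k1), (29, 38, Quin, 18, k1), (29, 38, Yan, 18, k1), (36, 19, Mo, 18, qa), (36, 19, Quin, 18, qa), (36, 19, Yan, 18, qa), (5, 5, Mo, 18, x1), (5, 5, Quin, 18, x1), (5, 5, Yan, 18, x1), (9, 34, Quin, 14, x3)}
Apply σ_{sid != price}; surviving tuples: {(22, 30, Mo, 18, ops), (22, 30, Quin, 18, ops), (22, 30, Yan, 18, ops), (29, 12, Mo, 18, k1), (29, 12, Quin, 18, k1), (29, 12, Yan, 18, k1), (29, 38, Mo, 18, k1), (29, 38, Quin, 18, k1), (29, 38, Yan, 18, k1), (36, 19, Mo, 18, qa), (36, 19, Quin, 18, qa), (36, 19, Yan, 18, qa), (5, 5, Mo, 18, x1), (5, 5, Quin, 18, x1), (5, 5, Yan, 18, x1), (9, 34, Quin, 14, x3)}
Apply σ_{cname != Yan}; surviving tuples: {(22, 30, Mo, 18, ops), (22, 30, Quin, 18, ops), (29, 12, Mo, 18, k1), (29, 12, Quin, 18, k1), (29, 38, Mo, 18, k1), (29, 38, Quin, 18, k1), (36, 19, Mo, 18, qa), (36, 19, Quin, 18, qa), (5, 5, Mo, 18, x1), (5, 5, Quin, 18, x1), (9, 34, Quin, 14, x3)}
Projecting to price, sid (5 duplicate(s) eliminated): {(12, 18), (19, 18), (30, 18), (34, 14), (38, 18), (5, 18)}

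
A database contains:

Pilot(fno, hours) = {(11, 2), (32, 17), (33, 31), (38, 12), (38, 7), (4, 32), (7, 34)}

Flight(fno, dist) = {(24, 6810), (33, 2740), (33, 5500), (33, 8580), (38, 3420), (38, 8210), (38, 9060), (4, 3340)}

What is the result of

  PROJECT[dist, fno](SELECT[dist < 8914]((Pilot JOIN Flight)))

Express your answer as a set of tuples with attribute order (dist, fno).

Natural join on fno: {(33, 31, 2740), (33, 31, 5500), (33, 31, 8580), (38, 12, 3420), (38, 12, 8210), (38, 12, 9060), (38, 7, 3420), (38, 7, 8210), (38, 7, 9060), (4, 32, 3340)}
σ[dist < 8914]: keep tuples satisfying dist < 8914 → {(33, 31, 2740), (33, 31, 5500), (33, 31, 8580), (38, 12, 3420), (38, 12, 8210), (38, 7, 3420), (38, 7, 8210), (4, 32, 3340)}
π_{dist, fno} gives {(2740, 33), (3340, 4), (3420, 38), (5500, 33), (8210, 38), (8580, 33)} (2 duplicate(s) eliminated).

{(2740, 33), (3340, 4), (3420, 38), (5500, 33), (8210, 38), (8580, 33)}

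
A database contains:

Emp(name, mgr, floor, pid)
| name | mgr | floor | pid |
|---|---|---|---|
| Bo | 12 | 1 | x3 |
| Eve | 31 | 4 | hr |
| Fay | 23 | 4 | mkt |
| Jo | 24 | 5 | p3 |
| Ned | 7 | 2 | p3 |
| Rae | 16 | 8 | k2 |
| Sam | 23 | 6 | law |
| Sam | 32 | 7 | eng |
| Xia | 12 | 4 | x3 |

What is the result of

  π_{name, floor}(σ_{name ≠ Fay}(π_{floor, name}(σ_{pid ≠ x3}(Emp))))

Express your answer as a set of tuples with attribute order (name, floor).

Apply σ_{pid ≠ x3}; surviving tuples: {(Eve, 31, 4, hr), (Fay, 23, 4, mkt), (Jo, 24, 5, p3), (Ned, 7, 2, p3), (Rae, 16, 8, k2), (Sam, 23, 6, law), (Sam, 32, 7, eng)}
π[floor, name]: project onto (floor, name) → {(2, Ned), (4, Eve), (4, Fay), (5, Jo), (6, Sam), (7, Sam), (8, Rae)}
Apply σ_{name ≠ Fay}; surviving tuples: {(2, Ned), (4, Eve), (5, Jo), (6, Sam), (7, Sam), (8, Rae)}
π[name, floor]: project onto (name, floor) → {(Eve, 4), (Jo, 5), (Ned, 2), (Rae, 8), (Sam, 6), (Sam, 7)}

{(Eve, 4), (Jo, 5), (Ned, 2), (Rae, 8), (Sam, 6), (Sam, 7)}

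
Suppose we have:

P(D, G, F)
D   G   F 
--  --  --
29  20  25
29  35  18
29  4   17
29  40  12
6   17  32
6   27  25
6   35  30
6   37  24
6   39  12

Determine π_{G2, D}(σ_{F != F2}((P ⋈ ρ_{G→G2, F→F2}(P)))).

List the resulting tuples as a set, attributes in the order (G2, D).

{(17, 6), (20, 29), (27, 6), (35, 29), (35, 6), (37, 6), (39, 6), (4, 29), (40, 29)}

ρ[G→G2, F→F2]: schema becomes (D, G2, F2); tuples unchanged.
Natural join on D: {(29, 20, 25, 20, 25), (29, 20, 25, 35, 18), (29, 20, 25, 4, 17), (29, 20, 25, 40, 12), (29, 35, 18, 20, 25), (29, 35, 18, 35, 18), (29, 35, 18, 4, 17), (29, 35, 18, 40, 12), (29, 4, 17, 20, 25), (29, 4, 17, 35, 18), (29, 4, 17, 4, 17), (29, 4, 17, 40, 12), (29, 40, 12, 20, 25), (29, 40, 12, 35, 18), (29, 40, 12, 4, 17), (29, 40, 12, 40, 12), (6, 17, 32, 17, 32), (6, 17, 32, 27, 25), (6, 17, 32, 35, 30), (6, 17, 32, 37, 24), (6, 17, 32, 39, 12), (6, 27, 25, 17, 32), (6, 27, 25, 27, 25), (6, 27, 25, 35, 30), (6, 27, 25, 37, 24), (6, 27, 25, 39, 12), (6, 35, 30, 17, 32), (6, 35, 30, 27, 25), (6, 35, 30, 35, 30), (6, 35, 30, 37, 24), (6, 35, 30, 39, 12), (6, 37, 24, 17, 32), (6, 37, 24, 27, 25), (6, 37, 24, 35, 30), (6, 37, 24, 37, 24), (6, 37, 24, 39, 12), (6, 39, 12, 17, 32), (6, 39, 12, 27, 25), (6, 39, 12, 35, 30), (6, 39, 12, 37, 24), (6, 39, 12, 39, 12)}
Apply σ_{F != F2}; surviving tuples: {(29, 20, 25, 35, 18), (29, 20, 25, 4, 17), (29, 20, 25, 40, 12), (29, 35, 18, 20, 25), (29, 35, 18, 4, 17), (29, 35, 18, 40, 12), (29, 4, 17, 20, 25), (29, 4, 17, 35, 18), (29, 4, 17, 40, 12), (29, 40, 12, 20, 25), (29, 40, 12, 35, 18), (29, 40, 12, 4, 17), (6, 17, 32, 27, 25), (6, 17, 32, 35, 30), (6, 17, 32, 37, 24), (6, 17, 32, 39, 12), (6, 27, 25, 17, 32), (6, 27, 25, 35, 30), (6, 27, 25, 37, 24), (6, 27, 25, 39, 12), (6, 35, 30, 17, 32), (6, 35, 30, 27, 25), (6, 35, 30, 37, 24), (6, 35, 30, 39, 12), (6, 37, 24, 17, 32), (6, 37, 24, 27, 25), (6, 37, 24, 35, 30), (6, 37, 24, 39, 12), (6, 39, 12, 17, 32), (6, 39, 12, 27, 25), (6, 39, 12, 35, 30), (6, 39, 12, 37, 24)}
Projecting to G2, D (23 duplicate(s) eliminated): {(17, 6), (20, 29), (27, 6), (35, 29), (35, 6), (37, 6), (39, 6), (4, 29), (40, 29)}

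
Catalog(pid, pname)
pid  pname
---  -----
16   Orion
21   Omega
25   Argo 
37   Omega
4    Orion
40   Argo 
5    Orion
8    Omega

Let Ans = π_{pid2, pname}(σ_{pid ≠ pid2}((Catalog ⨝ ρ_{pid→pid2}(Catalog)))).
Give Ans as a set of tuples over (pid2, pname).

ρ[pid→pid2]: schema becomes (pid2, pname); tuples unchanged.
Catalog ⋈ ρ_{pid→pid2}(Catalog) (natural join on pname): {(16, Orion, 16), (16, Orion, 4), (16, Orion, 5), (21, Omega, 21), (21, Omega, 37), (21, Omega, 8), (25, Argo, 25), (25, Argo, 40), (37, Omega, 21), (37, Omega, 37), (37, Omega, 8), (4, Orion, 16), (4, Orion, 4), (4, Orion, 5), (40, Argo, 25), (40, Argo, 40), (5, Orion, 16), (5, Orion, 4), (5, Orion, 5), (8, Omega, 21), (8, Omega, 37), (8, Omega, 8)}
Apply σ_{pid ≠ pid2}; surviving tuples: {(16, Orion, 4), (16, Orion, 5), (21, Omega, 37), (21, Omega, 8), (25, Argo, 40), (37, Omega, 21), (37, Omega, 8), (4, Orion, 16), (4, Orion, 5), (40, Argo, 25), (5, Orion, 16), (5, Orion, 4), (8, Omega, 21), (8, Omega, 37)}
Keep only column(s) pid2, pname (6 duplicate(s) eliminated): {(16, Orion), (21, Omega), (25, Argo), (37, Omega), (4, Orion), (40, Argo), (5, Orion), (8, Omega)}

{(16, Orion), (21, Omega), (25, Argo), (37, Omega), (4, Orion), (40, Argo), (5, Orion), (8, Omega)}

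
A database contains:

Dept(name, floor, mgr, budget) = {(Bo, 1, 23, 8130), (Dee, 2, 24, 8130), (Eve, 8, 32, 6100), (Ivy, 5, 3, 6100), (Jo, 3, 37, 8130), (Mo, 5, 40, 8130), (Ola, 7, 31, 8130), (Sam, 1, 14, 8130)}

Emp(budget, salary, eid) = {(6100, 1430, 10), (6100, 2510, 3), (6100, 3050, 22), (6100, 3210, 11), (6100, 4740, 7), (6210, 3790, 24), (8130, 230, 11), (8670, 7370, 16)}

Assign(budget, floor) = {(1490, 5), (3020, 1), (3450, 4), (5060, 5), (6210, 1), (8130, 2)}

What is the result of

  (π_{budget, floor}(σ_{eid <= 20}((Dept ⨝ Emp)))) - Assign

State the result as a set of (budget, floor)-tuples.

{(6100, 5), (6100, 8), (8130, 1), (8130, 3), (8130, 5), (8130, 7)}

Natural join on budget: {(Bo, 1, 23, 8130, 230, 11), (Dee, 2, 24, 8130, 230, 11), (Eve, 8, 32, 6100, 1430, 10), (Eve, 8, 32, 6100, 2510, 3), (Eve, 8, 32, 6100, 3050, 22), (Eve, 8, 32, 6100, 3210, 11), (Eve, 8, 32, 6100, 4740, 7), (Ivy, 5, 3, 6100, 1430, 10), (Ivy, 5, 3, 6100, 2510, 3), (Ivy, 5, 3, 6100, 3050, 22), (Ivy, 5, 3, 6100, 3210, 11), (Ivy, 5, 3, 6100, 4740, 7), (Jo, 3, 37, 8130, 230, 11), (Mo, 5, 40, 8130, 230, 11), (Ola, 7, 31, 8130, 230, 11), (Sam, 1, 14, 8130, 230, 11)}
Apply σ_{eid <= 20}; surviving tuples: {(Bo, 1, 23, 8130, 230, 11), (Dee, 2, 24, 8130, 230, 11), (Eve, 8, 32, 6100, 1430, 10), (Eve, 8, 32, 6100, 2510, 3), (Eve, 8, 32, 6100, 3210, 11), (Eve, 8, 32, 6100, 4740, 7), (Ivy, 5, 3, 6100, 1430, 10), (Ivy, 5, 3, 6100, 2510, 3), (Ivy, 5, 3, 6100, 3210, 11), (Ivy, 5, 3, 6100, 4740, 7), (Jo, 3, 37, 8130, 230, 11), (Mo, 5, 40, 8130, 230, 11), (Ola, 7, 31, 8130, 230, 11), (Sam, 1, 14, 8130, 230, 11)}
π_{budget, floor} gives {(6100, 5), (6100, 8), (8130, 1), (8130, 2), (8130, 3), (8130, 5), (8130, 7)} (7 duplicate(s) eliminated).
Difference: {(6100, 5), (6100, 8), (8130, 1), (8130, 2), (8130, 3), (8130, 5), (8130, 7)} with {(1490, 5), (3020, 1), (3450, 4), (5060, 5), (6210, 1), (8130, 2)} → {(6100, 5), (6100, 8), (8130, 1), (8130, 3), (8130, 5), (8130, 7)}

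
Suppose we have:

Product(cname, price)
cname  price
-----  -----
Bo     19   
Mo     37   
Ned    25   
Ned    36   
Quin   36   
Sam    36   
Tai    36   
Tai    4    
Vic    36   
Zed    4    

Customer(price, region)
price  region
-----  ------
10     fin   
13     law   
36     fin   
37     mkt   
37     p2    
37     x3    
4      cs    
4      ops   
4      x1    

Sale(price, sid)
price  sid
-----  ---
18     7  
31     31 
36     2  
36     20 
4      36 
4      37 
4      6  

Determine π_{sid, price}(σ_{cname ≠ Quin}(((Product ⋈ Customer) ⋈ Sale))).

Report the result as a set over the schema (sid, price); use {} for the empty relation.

{(2, 36), (20, 36), (36, 4), (37, 4), (6, 4)}

Product ⋈ Customer (natural join on price): {(Mo, 37, mkt), (Mo, 37, p2), (Mo, 37, x3), (Ned, 36, fin), (Quin, 36, fin), (Sam, 36, fin), (Tai, 36, fin), (Tai, 4, cs), (Tai, 4, ops), (Tai, 4, x1), (Vic, 36, fin), (Zed, 4, cs), (Zed, 4, ops), (Zed, 4, x1)}
(Product ⋈ Customer) ⋈ Sale (natural join on price): {(Ned, 36, fin, 2), (Ned, 36, fin, 20), (Quin, 36, fin, 2), (Quin, 36, fin, 20), (Sam, 36, fin, 2), (Sam, 36, fin, 20), (Tai, 36, fin, 2), (Tai, 36, fin, 20), (Tai, 4, cs, 36), (Tai, 4, cs, 37), (Tai, 4, cs, 6), (Tai, 4, ops, 36), (Tai, 4, ops, 37), (Tai, 4, ops, 6), (Tai, 4, x1, 36), (Tai, 4, x1, 37), (Tai, 4, x1, 6), (Vic, 36, fin, 2), (Vic, 36, fin, 20), (Zed, 4, cs, 36), (Zed, 4, cs, 37), (Zed, 4, cs, 6), (Zed, 4, ops, 36), (Zed, 4, ops, 37), (Zed, 4, ops, 6), (Zed, 4, x1, 36), (Zed, 4, x1, 37), (Zed, 4, x1, 6)}
Selection cname ≠ Quin: {(Ned, 36, fin, 2), (Ned, 36, fin, 20), (Sam, 36, fin, 2), (Sam, 36, fin, 20), (Tai, 36, fin, 2), (Tai, 36, fin, 20), (Tai, 4, cs, 36), (Tai, 4, cs, 37), (Tai, 4, cs, 6), (Tai, 4, ops, 36), (Tai, 4, ops, 37), (Tai, 4, ops, 6), (Tai, 4, x1, 36), (Tai, 4, x1, 37), (Tai, 4, x1, 6), (Vic, 36, fin, 2), (Vic, 36, fin, 20), (Zed, 4, cs, 36), (Zed, 4, cs, 37), (Zed, 4, cs, 6), (Zed, 4, ops, 36), (Zed, 4, ops, 37), (Zed, 4, ops, 6), (Zed, 4, x1, 36), (Zed, 4, x1, 37), (Zed, 4, x1, 6)}
Projecting to sid, price (21 duplicate(s) eliminated): {(2, 36), (20, 36), (36, 4), (37, 4), (6, 4)}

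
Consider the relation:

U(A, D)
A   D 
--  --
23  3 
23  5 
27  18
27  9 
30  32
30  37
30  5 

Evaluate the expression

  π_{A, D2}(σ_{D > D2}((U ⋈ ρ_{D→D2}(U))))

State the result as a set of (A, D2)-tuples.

ρ[D→D2]: schema becomes (A, D2); tuples unchanged.
Joining U and ρ_{D→D2}(U) on A yields {(23, 3, 3), (23, 3, 5), (23, 5, 3), (23, 5, 5), (27, 18, 18), (27, 18, 9), (27, 9, 18), (27, 9, 9), (30, 32, 32), (30, 32, 37), (30, 32, 5), (30, 37, 32), (30, 37, 37), (30, 37, 5), (30, 5, 32), (30, 5, 37), (30, 5, 5)}.
Apply σ_{D > D2}; surviving tuples: {(23, 5, 3), (27, 18, 9), (30, 32, 5), (30, 37, 32), (30, 37, 5)}
π[A, D2]: project onto (A, D2) (1 duplicate(s) eliminated) → {(23, 3), (27, 9), (30, 32), (30, 5)}

{(23, 3), (27, 9), (30, 32), (30, 5)}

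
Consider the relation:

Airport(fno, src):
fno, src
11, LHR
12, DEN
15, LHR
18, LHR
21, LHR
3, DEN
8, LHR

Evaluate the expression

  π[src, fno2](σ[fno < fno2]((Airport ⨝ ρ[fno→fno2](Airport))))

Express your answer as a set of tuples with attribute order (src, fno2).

ρ[fno→fno2]: schema becomes (fno2, src); tuples unchanged.
Airport ⋈ ρ[fno→fno2](Airport) (natural join on src): {(11, LHR, 11), (11, LHR, 15), (11, LHR, 18), (11, LHR, 21), (11, LHR, 8), (12, DEN, 12), (12, DEN, 3), (15, LHR, 11), (15, LHR, 15), (15, LHR, 18), (15, LHR, 21), (15, LHR, 8), (18, LHR, 11), (18, LHR, 15), (18, LHR, 18), (18, LHR, 21), (18, LHR, 8), (21, LHR, 11), (21, LHR, 15), (21, LHR, 18), (21, LHR, 21), (21, LHR, 8), (3, DEN, 12), (3, DEN, 3), (8, LHR, 11), (8, LHR, 15), (8, LHR, 18), (8, LHR, 21), (8, LHR, 8)}
Filtering on fno < fno2 leaves {(11, LHR, 15), (11, LHR, 18), (11, LHR, 21), (15, LHR, 18), (15, LHR, 21), (18, LHR, 21), (3, DEN, 12), (8, LHR, 11), (8, LHR, 15), (8, LHR, 18), (8, LHR, 21)}.
π[src, fno2]: project onto (src, fno2) (6 duplicate(s) eliminated) → {(DEN, 12), (LHR, 11), (LHR, 15), (LHR, 18), (LHR, 21)}

{(DEN, 12), (LHR, 11), (LHR, 15), (LHR, 18), (LHR, 21)}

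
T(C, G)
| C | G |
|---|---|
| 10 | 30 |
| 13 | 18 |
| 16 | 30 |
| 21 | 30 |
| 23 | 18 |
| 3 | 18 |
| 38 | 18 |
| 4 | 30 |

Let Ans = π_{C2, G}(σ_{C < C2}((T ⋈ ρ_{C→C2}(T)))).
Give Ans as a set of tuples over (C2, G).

{(10, 30), (13, 18), (16, 30), (21, 30), (23, 18), (38, 18)}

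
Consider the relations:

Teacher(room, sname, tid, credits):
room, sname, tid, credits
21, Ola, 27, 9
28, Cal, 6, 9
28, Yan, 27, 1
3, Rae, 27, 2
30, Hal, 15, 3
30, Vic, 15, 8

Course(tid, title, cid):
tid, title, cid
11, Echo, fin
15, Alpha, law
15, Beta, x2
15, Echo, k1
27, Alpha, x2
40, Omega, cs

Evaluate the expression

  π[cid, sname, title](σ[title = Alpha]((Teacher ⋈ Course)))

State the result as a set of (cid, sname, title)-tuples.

Joining Teacher and Course on tid yields {(21, Ola, 27, 9, Alpha, x2), (28, Yan, 27, 1, Alpha, x2), (3, Rae, 27, 2, Alpha, x2), (30, Hal, 15, 3, Alpha, law), (30, Hal, 15, 3, Beta, x2), (30, Hal, 15, 3, Echo, k1), (30, Vic, 15, 8, Alpha, law), (30, Vic, 15, 8, Beta, x2), (30, Vic, 15, 8, Echo, k1)}.
Apply σ_{title = Alpha}; surviving tuples: {(21, Ola, 27, 9, Alpha, x2), (28, Yan, 27, 1, Alpha, x2), (3, Rae, 27, 2, Alpha, x2), (30, Hal, 15, 3, Alpha, law), (30, Vic, 15, 8, Alpha, law)}
π[cid, sname, title]: project onto (cid, sname, title) → {(law, Hal, Alpha), (law, Vic, Alpha), (x2, Ola, Alpha), (x2, Rae, Alpha), (x2, Yan, Alpha)}

{(law, Hal, Alpha), (law, Vic, Alpha), (x2, Ola, Alpha), (x2, Rae, Alpha), (x2, Yan, Alpha)}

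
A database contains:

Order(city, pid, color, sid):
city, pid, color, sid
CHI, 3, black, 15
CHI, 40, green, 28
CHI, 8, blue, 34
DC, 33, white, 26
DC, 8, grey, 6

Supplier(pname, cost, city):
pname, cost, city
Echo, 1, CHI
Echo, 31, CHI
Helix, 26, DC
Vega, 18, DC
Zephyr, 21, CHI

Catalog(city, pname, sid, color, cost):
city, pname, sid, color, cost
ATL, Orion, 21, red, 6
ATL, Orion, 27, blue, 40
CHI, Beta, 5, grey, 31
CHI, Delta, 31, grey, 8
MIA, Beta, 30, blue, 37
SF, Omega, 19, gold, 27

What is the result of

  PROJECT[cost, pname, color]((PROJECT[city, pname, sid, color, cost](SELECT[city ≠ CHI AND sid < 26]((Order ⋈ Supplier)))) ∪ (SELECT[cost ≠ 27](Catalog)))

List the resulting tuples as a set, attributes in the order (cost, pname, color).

Natural join on city: {(CHI, 3, black, 15, Echo, 1), (CHI, 3, black, 15, Echo, 31), (CHI, 3, black, 15, Zephyr, 21), (CHI, 40, green, 28, Echo, 1), (CHI, 40, green, 28, Echo, 31), (CHI, 40, green, 28, Zephyr, 21), (CHI, 8, blue, 34, Echo, 1), (CHI, 8, blue, 34, Echo, 31), (CHI, 8, blue, 34, Zephyr, 21), (DC, 33, white, 26, Helix, 26), (DC, 33, white, 26, Vega, 18), (DC, 8, grey, 6, Helix, 26), (DC, 8, grey, 6, Vega, 18)}
σ[city ≠ CHI AND sid < 26]: keep tuples satisfying city ≠ CHI AND sid < 26 → {(DC, 8, grey, 6, Helix, 26), (DC, 8, grey, 6, Vega, 18)}
Keep only column(s) city, pname, sid, color, cost: {(DC, Helix, 6, grey, 26), (DC, Vega, 6, grey, 18)}
σ[cost ≠ 27]: keep tuples satisfying cost ≠ 27 → {(ATL, Orion, 21, red, 6), (ATL, Orion, 27, blue, 40), (CHI, Beta, 5, grey, 31), (CHI, Delta, 31, grey, 8), (MIA, Beta, 30, blue, 37)}
Union: {(DC, Helix, 6, grey, 26), (DC, Vega, 6, grey, 18)} with {(ATL, Orion, 21, red, 6), (ATL, Orion, 27, blue, 40), (CHI, Beta, 5, grey, 31), (CHI, Delta, 31, grey, 8), (MIA, Beta, 30, blue, 37)} → {(ATL, Orion, 21, red, 6), (ATL, Orion, 27, blue, 40), (CHI, Beta, 5, grey, 31), (CHI, Delta, 31, grey, 8), (DC, Helix, 6, grey, 26), (DC, Vega, 6, grey, 18), (MIA, Beta, 30, blue, 37)}
Keep only column(s) cost, pname, color: {(18, Vega, grey), (26, Helix, grey), (31, Beta, grey), (37, Beta, blue), (40, Orion, blue), (6, Orion, red), (8, Delta, grey)}

{(18, Vega, grey), (26, Helix, grey), (31, Beta, grey), (37, Beta, blue), (40, Orion, blue), (6, Orion, red), (8, Delta, grey)}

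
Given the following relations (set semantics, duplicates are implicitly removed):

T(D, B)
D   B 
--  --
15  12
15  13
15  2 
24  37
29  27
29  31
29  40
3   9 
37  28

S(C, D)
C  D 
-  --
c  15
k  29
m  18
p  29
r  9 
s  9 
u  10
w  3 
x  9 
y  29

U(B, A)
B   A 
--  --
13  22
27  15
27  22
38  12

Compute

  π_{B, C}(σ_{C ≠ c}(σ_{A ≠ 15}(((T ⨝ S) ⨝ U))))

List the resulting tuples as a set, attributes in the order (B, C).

Joining T and S on D yields {(15, 12, c), (15, 13, c), (15, 2, c), (29, 27, k), (29, 27, p), (29, 27, y), (29, 31, k), (29, 31, p), (29, 31, y), (29, 40, k), (29, 40, p), (29, 40, y), (3, 9, w)}.
Joining (T ⨝ S) and U on B yields {(15, 13, c, 22), (29, 27, k, 15), (29, 27, k, 22), (29, 27, p, 15), (29, 27, p, 22), (29, 27, y, 15), (29, 27, y, 22)}.
Filtering on A ≠ 15 leaves {(15, 13, c, 22), (29, 27, k, 22), (29, 27, p, 22), (29, 27, y, 22)}.
Filtering on C ≠ c leaves {(29, 27, k, 22), (29, 27, p, 22), (29, 27, y, 22)}.
Keep only column(s) B, C: {(27, k), (27, p), (27, y)}

{(27, k), (27, p), (27, y)}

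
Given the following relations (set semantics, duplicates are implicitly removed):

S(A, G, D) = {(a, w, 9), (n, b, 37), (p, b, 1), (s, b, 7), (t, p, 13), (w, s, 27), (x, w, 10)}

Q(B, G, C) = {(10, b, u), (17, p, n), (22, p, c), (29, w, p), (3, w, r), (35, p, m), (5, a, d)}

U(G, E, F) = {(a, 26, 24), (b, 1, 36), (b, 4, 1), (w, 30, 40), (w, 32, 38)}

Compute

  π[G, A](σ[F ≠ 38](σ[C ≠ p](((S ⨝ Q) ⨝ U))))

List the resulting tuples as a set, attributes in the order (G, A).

{(b, n), (b, p), (b, s), (w, a), (w, x)}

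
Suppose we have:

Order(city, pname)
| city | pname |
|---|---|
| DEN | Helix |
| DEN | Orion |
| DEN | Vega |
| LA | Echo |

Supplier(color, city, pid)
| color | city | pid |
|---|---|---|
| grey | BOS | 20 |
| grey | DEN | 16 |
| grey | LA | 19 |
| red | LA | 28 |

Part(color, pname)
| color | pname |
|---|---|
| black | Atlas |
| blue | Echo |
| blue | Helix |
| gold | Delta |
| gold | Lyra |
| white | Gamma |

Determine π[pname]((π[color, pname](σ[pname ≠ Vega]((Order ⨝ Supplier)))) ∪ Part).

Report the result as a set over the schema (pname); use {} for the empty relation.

{Atlas, Delta, Echo, Gamma, Helix, Lyra, Orion}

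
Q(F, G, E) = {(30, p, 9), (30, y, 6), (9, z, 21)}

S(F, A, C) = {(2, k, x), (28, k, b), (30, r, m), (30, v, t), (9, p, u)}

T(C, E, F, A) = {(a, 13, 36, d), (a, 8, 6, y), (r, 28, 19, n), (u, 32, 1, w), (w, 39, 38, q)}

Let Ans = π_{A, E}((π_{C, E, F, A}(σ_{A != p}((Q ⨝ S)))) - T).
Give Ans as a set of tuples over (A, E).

Joining Q and S on F yields {(30, p, 9, r, m), (30, p, 9, v, t), (30, y, 6, r, m), (30, y, 6, v, t), (9, z, 21, p, u)}.
σ[A != p]: keep tuples satisfying A != p → {(30, p, 9, r, m), (30, p, 9, v, t), (30, y, 6, r, m), (30, y, 6, v, t)}
π[C, E, F, A]: project onto (C, E, F, A) → {(m, 6, 30, r), (m, 9, 30, r), (t, 6, 30, v), (t, 9, 30, v)}
Set difference of the two operands is {(m, 6, 30, r), (m, 9, 30, r), (t, 6, 30, v), (t, 9, 30, v)}.
π[A, E]: project onto (A, E) → {(r, 6), (r, 9), (v, 6), (v, 9)}

{(r, 6), (r, 9), (v, 6), (v, 9)}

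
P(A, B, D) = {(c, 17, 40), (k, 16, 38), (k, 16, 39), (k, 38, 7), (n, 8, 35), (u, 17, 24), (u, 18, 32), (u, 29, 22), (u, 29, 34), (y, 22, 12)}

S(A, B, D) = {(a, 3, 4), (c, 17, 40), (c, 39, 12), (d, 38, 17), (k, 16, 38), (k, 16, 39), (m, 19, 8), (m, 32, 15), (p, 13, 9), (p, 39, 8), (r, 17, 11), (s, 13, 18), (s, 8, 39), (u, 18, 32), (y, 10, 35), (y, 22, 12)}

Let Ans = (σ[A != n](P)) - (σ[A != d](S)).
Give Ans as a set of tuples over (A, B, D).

Filtering on A != n leaves {(c, 17, 40), (k, 16, 38), (k, 16, 39), (k, 38, 7), (u, 17, 24), (u, 18, 32), (u, 29, 22), (u, 29, 34), (y, 22, 12)}.
Filtering on A != d leaves {(a, 3, 4), (c, 17, 40), (c, 39, 12), (k, 16, 38), (k, 16, 39), (m, 19, 8), (m, 32, 15), (p, 13, 9), (p, 39, 8), (r, 17, 11), (s, 13, 18), (s, 8, 39), (u, 18, 32), (y, 10, 35), (y, 22, 12)}.
Set difference of the two operands is {(k, 38, 7), (u, 17, 24), (u, 29, 22), (u, 29, 34)}.

{(k, 38, 7), (u, 17, 24), (u, 29, 22), (u, 29, 34)}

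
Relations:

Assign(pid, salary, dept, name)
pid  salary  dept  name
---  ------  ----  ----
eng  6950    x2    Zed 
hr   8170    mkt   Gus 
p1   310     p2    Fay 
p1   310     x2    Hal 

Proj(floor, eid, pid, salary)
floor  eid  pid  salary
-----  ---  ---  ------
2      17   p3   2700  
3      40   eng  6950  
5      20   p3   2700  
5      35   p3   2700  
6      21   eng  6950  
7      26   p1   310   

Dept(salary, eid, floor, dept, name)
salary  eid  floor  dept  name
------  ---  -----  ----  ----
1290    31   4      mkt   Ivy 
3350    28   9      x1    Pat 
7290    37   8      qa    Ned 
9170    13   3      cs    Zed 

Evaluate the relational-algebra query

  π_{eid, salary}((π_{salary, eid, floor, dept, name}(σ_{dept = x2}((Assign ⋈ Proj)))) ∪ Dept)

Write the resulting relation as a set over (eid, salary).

{(13, 9170), (21, 6950), (26, 310), (28, 3350), (31, 1290), (37, 7290), (40, 6950)}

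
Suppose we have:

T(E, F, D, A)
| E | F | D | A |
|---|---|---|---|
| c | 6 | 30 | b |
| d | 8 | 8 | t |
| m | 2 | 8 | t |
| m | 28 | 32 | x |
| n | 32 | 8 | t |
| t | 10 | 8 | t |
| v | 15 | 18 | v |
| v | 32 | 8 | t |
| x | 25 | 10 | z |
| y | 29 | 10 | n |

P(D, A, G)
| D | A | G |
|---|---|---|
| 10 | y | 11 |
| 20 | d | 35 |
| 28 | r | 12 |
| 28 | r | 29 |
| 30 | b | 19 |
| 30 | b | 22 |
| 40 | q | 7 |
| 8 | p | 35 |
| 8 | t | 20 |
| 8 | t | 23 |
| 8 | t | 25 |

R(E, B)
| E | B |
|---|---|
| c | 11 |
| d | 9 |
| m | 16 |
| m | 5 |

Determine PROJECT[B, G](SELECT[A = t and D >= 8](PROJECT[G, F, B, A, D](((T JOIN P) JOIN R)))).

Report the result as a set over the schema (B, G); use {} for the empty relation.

T ⋈ P (natural join on D, A): {(c, 6, 30, b, 19), (c, 6, 30, b, 22), (d, 8, 8, t, 20), (d, 8, 8, t, 23), (d, 8, 8, t, 25), (m, 2, 8, t, 20), (m, 2, 8, t, 23), (m, 2, 8, t, 25), (n, 32, 8, t, 20), (n, 32, 8, t, 23), (n, 32, 8, t, 25), (t, 10, 8, t, 20), (t, 10, 8, t, 23), (t, 10, 8, t, 25), (v, 32, 8, t, 20), (v, 32, 8, t, 23), (v, 32, 8, t, 25)}
(T JOIN P) ⋈ R (natural join on E): {(c, 6, 30, b, 19, 11), (c, 6, 30, b, 22, 11), (d, 8, 8, t, 20, 9), (d, 8, 8, t, 23, 9), (d, 8, 8, t, 25, 9), (m, 2, 8, t, 20, 16), (m, 2, 8, t, 20, 5), (m, 2, 8, t, 23, 16), (m, 2, 8, t, 23, 5), (m, 2, 8, t, 25, 16), (m, 2, 8, t, 25, 5)}
π[G, F, B, A, D]: project onto (G, F, B, A, D) → {(19, 6, 11, b, 30), (20, 2, 16, t, 8), (20, 2, 5, t, 8), (20, 8, 9, t, 8), (22, 6, 11, b, 30), (23, 2, 16, t, 8), (23, 2, 5, t, 8), (23, 8, 9, t, 8), (25, 2, 16, t, 8), (25, 2, 5, t, 8), (25, 8, 9, t, 8)}
σ[A = t and D >= 8]: keep tuples satisfying A = t and D >= 8 → {(20, 2, 16, t, 8), (20, 2, 5, t, 8), (20, 8, 9, t, 8), (23, 2, 16, t, 8), (23, 2, 5, t, 8), (23, 8, 9, t, 8), (25, 2, 16, t, 8), (25, 2, 5, t, 8), (25, 8, 9, t, 8)}
π[B, G]: project onto (B, G) → {(16, 20), (16, 23), (16, 25), (5, 20), (5, 23), (5, 25), (9, 20), (9, 23), (9, 25)}

{(16, 20), (16, 23), (16, 25), (5, 20), (5, 23), (5, 25), (9, 20), (9, 23), (9, 25)}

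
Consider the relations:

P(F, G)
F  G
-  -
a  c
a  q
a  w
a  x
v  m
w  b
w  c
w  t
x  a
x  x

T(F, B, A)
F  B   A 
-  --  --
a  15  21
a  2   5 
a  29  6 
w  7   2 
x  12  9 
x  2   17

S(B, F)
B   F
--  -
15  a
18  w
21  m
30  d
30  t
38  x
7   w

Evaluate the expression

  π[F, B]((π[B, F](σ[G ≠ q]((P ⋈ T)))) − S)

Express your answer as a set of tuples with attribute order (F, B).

P ⋈ T (natural join on F): {(a, c, 15, 21), (a, c, 2, 5), (a, c, 29, 6), (a, q, 15, 21), (a, q, 2, 5), (a, q, 29, 6), (a, w, 15, 21), (a, w, 2, 5), (a, w, 29, 6), (a, x, 15, 21), (a, x, 2, 5), (a, x, 29, 6), (w, b, 7, 2), (w, c, 7, 2), (w, t, 7, 2), (x, a, 12, 9), (x, a, 2, 17), (x, x, 12, 9), (x, x, 2, 17)}
σ[G ≠ q]: keep tuples satisfying G ≠ q → {(a, c, 15, 21), (a, c, 2, 5), (a, c, 29, 6), (a, w, 15, 21), (a, w, 2, 5), (a, w, 29, 6), (a, x, 15, 21), (a, x, 2, 5), (a, x, 29, 6), (w, b, 7, 2), (w, c, 7, 2), (w, t, 7, 2), (x, a, 12, 9), (x, a, 2, 17), (x, x, 12, 9), (x, x, 2, 17)}
π[B, F]: project onto (B, F) (10 duplicate(s) eliminated) → {(12, x), (15, a), (2, a), (2, x), (29, a), (7, w)}
Set difference of the two operands is {(12, x), (2, a), (2, x), (29, a)}.
π[F, B]: project onto (F, B) → {(a, 2), (a, 29), (x, 12), (x, 2)}

{(a, 2), (a, 29), (x, 12), (x, 2)}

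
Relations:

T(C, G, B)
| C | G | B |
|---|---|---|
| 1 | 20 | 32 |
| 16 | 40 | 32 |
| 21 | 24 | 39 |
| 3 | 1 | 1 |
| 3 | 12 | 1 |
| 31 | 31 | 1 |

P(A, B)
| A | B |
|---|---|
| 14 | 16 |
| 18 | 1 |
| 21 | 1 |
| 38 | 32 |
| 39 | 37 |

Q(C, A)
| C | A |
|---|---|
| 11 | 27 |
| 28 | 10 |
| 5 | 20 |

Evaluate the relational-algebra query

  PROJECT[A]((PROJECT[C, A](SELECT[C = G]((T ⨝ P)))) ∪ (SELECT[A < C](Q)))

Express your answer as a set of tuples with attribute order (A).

{10, 18, 21}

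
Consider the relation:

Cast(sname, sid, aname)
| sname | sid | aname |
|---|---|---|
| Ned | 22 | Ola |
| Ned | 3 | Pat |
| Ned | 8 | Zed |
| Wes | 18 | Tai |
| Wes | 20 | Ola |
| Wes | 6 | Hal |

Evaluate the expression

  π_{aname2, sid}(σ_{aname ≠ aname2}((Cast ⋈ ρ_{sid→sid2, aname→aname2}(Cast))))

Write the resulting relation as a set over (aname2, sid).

{(Hal, 18), (Hal, 20), (Ola, 18), (Ola, 3), (Ola, 6), (Ola, 8), (Pat, 22), (Pat, 8), (Tai, 20), (Tai, 6), (Zed, 22), (Zed, 3)}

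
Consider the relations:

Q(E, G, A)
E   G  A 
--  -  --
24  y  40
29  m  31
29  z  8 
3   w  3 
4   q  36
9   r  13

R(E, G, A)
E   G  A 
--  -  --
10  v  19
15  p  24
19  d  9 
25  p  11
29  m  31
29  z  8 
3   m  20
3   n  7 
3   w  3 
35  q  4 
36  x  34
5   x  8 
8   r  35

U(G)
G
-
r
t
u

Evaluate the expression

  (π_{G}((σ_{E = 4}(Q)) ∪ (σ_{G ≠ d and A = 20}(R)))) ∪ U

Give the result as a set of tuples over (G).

{m, q, r, t, u}

σ[E = 4]: keep tuples satisfying E = 4 → {(4, q, 36)}
σ[G ≠ d and A = 20]: keep tuples satisfying G ≠ d and A = 20 → {(3, m, 20)}
Union: {(4, q, 36)} with {(3, m, 20)} → {(3, m, 20), (4, q, 36)}
Projecting to G: {m, q}
Union: {m, q} with {r, t, u} → {m, q, r, t, u}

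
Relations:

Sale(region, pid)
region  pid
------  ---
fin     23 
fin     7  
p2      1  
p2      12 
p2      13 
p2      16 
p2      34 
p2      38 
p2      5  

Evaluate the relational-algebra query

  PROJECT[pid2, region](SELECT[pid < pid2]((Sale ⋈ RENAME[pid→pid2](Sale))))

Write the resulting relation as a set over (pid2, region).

ρ[pid→pid2]: schema becomes (region, pid2); tuples unchanged.
Sale ⋈ RENAME[pid→pid2](Sale) (natural join on region): {(fin, 23, 23), (fin, 23, 7), (fin, 7, 23), (fin, 7, 7), (p2, 1, 1), (p2, 1, 12), (p2, 1, 13), (p2, 1, 16), (p2, 1, 34), (p2, 1, 38), (p2, 1, 5), (p2, 12, 1), (p2, 12, 12), (p2, 12, 13), (p2, 12, 16), (p2, 12, 34), (p2, 12, 38), (p2, 12, 5), (p2, 13, 1), (p2, 13, 12), (p2, 13, 13), (p2, 13, 16), (p2, 13, 34), (p2, 13, 38), (p2, 13, 5), (p2, 16, 1), (p2, 16, 12), (p2, 16, 13), (p2, 16, 16), (p2, 16, 34), (p2, 16, 38), (p2, 16, 5), (p2, 34, 1), (p2, 34, 12), (p2, 34, 13), (p2, 34, 16), (p2, 34, 34), (p2, 34, 38), (p2, 34, 5), (p2, 38, 1), (p2, 38, 12), (p2, 38, 13), (p2, 38, 16), (p2, 38, 34), (p2, 38, 38), (p2, 38, 5), (p2, 5, 1), (p2, 5, 12), (p2, 5, 13), (p2, 5, 16), (p2, 5, 34), (p2, 5, 38), (p2, 5, 5)}
Filtering on pid < pid2 leaves {(fin, 7, 23), (p2, 1, 12), (p2, 1, 13), (p2, 1, 16), (p2, 1, 34), (p2, 1, 38), (p2, 1, 5), (p2, 12, 13), (p2, 12, 16), (p2, 12, 34), (p2, 12, 38), (p2, 13, 16), (p2, 13, 34), (p2, 13, 38), (p2, 16, 34), (p2, 16, 38), (p2, 34, 38), (p2, 5, 12), (p2, 5, 13), (p2, 5, 16), (p2, 5, 34), (p2, 5, 38)}.
π[pid2, region]: project onto (pid2, region) (15 duplicate(s) eliminated) → {(12, p2), (13, p2), (16, p2), (23, fin), (34, p2), (38, p2), (5, p2)}

{(12, p2), (13, p2), (16, p2), (23, fin), (34, p2), (38, p2), (5, p2)}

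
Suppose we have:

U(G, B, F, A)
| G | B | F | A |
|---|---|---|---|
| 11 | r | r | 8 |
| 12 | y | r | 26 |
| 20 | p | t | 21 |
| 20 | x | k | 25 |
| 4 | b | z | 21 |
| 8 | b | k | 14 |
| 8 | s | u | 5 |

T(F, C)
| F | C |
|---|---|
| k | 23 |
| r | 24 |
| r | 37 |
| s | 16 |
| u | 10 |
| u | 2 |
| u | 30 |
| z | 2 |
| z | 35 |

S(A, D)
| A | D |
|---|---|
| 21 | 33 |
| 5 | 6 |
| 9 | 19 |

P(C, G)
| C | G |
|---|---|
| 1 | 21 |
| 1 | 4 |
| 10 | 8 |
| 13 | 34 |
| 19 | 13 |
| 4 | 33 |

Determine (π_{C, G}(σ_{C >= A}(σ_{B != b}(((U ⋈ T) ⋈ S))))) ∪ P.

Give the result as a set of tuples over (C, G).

U ⋈ T (natural join on F): {(11, r, r, 8, 24), (11, r, r, 8, 37), (12, y, r, 26, 24), (12, y, r, 26, 37), (20, x, k, 25, 23), (4, b, z, 21, 2), (4, b, z, 21, 35), (8, b, k, 14, 23), (8, s, u, 5, 10), (8, s, u, 5, 2), (8, s, u, 5, 30)}
(U ⋈ T) ⋈ S (natural join on A): {(4, b, z, 21, 2, 33), (4, b, z, 21, 35, 33), (8, s, u, 5, 10, 6), (8, s, u, 5, 2, 6), (8, s, u, 5, 30, 6)}
Selection B != b: {(8, s, u, 5, 10, 6), (8, s, u, 5, 2, 6), (8, s, u, 5, 30, 6)}
Selection C >= A: {(8, s, u, 5, 10, 6), (8, s, u, 5, 30, 6)}
π[C, G]: project onto (C, G) → {(10, 8), (30, 8)}
Union: {(10, 8), (30, 8)} with {(1, 21), (1, 4), (10, 8), (13, 34), (19, 13), (4, 33)} → {(1, 21), (1, 4), (10, 8), (13, 34), (19, 13), (30, 8), (4, 33)}

{(1, 21), (1, 4), (10, 8), (13, 34), (19, 13), (30, 8), (4, 33)}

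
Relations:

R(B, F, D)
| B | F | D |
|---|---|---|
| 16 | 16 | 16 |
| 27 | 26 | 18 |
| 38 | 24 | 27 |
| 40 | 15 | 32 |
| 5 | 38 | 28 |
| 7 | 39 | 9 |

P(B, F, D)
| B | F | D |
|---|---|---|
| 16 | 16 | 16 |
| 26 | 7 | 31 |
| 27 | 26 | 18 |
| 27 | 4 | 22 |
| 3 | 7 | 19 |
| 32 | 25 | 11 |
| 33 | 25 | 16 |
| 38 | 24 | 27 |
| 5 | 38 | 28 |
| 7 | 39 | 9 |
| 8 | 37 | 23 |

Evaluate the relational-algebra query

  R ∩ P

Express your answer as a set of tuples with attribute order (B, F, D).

{(16, 16, 16), (27, 26, 18), (38, 24, 27), (5, 38, 28), (7, 39, 9)}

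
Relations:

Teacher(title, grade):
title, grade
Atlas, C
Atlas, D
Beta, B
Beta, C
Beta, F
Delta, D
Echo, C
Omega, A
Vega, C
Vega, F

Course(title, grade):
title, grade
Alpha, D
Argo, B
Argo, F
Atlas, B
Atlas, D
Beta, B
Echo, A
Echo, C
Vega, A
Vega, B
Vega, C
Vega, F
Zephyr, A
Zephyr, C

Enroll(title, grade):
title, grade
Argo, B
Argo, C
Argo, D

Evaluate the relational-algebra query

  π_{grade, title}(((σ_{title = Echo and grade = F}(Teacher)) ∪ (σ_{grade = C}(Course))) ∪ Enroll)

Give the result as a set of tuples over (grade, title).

{(B, Argo), (C, Argo), (C, Echo), (C, Vega), (C, Zephyr), (D, Argo)}

Apply σ_{title = Echo and grade = F}; surviving tuples: {}
Apply σ_{grade = C}; surviving tuples: {(Echo, C), (Vega, C), (Zephyr, C)}
Set union of the two operands is {(Echo, C), (Vega, C), (Zephyr, C)}.
Set union of the two operands is {(Argo, B), (Argo, C), (Argo, D), (Echo, C), (Vega, C), (Zephyr, C)}.
Projecting to grade, title: {(B, Argo), (C, Argo), (C, Echo), (C, Vega), (C, Zephyr), (D, Argo)}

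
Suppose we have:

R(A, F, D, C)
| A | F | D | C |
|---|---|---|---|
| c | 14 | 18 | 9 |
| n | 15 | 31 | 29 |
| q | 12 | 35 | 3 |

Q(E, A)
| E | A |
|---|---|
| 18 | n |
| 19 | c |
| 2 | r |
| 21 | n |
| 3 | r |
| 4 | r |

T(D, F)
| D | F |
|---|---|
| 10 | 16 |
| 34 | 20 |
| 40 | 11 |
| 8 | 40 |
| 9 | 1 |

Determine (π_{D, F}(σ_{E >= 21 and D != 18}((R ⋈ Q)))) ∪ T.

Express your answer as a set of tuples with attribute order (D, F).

{(10, 16), (31, 15), (34, 20), (40, 11), (8, 40), (9, 1)}

Natural join on A: {(c, 14, 18, 9, 19), (n, 15, 31, 29, 18), (n, 15, 31, 29, 21)}
Apply σ_{E >= 21 and D != 18}; surviving tuples: {(n, 15, 31, 29, 21)}
Keep only column(s) D, F: {(31, 15)}
Set union of the two operands is {(10, 16), (31, 15), (34, 20), (40, 11), (8, 40), (9, 1)}.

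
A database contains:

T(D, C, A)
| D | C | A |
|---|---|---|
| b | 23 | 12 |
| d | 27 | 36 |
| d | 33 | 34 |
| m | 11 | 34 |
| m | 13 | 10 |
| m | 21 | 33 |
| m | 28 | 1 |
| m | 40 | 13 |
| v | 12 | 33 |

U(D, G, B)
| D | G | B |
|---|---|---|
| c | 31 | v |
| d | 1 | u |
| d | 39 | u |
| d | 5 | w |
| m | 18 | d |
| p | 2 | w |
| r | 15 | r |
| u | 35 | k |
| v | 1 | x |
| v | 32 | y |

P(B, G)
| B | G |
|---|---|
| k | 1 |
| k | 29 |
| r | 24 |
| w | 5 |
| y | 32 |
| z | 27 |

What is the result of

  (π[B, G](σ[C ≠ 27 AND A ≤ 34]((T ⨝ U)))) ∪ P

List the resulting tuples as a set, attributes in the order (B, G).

{(d, 18), (k, 1), (k, 29), (r, 24), (u, 1), (u, 39), (w, 5), (x, 1), (y, 32), (z, 27)}

T ⋈ U (natural join on D): {(d, 27, 36, 1, u), (d, 27, 36, 39, u), (d, 27, 36, 5, w), (d, 33, 34, 1, u), (d, 33, 34, 39, u), (d, 33, 34, 5, w), (m, 11, 34, 18, d), (m, 13, 10, 18, d), (m, 21, 33, 18, d), (m, 28, 1, 18, d), (m, 40, 13, 18, d), (v, 12, 33, 1, x), (v, 12, 33, 32, y)}
Filtering on C ≠ 27 AND A ≤ 34 leaves {(d, 33, 34, 1, u), (d, 33, 34, 39, u), (d, 33, 34, 5, w), (m, 11, 34, 18, d), (m, 13, 10, 18, d), (m, 21, 33, 18, d), (m, 28, 1, 18, d), (m, 40, 13, 18, d), (v, 12, 33, 1, x), (v, 12, 33, 32, y)}.
Projecting to B, G (4 duplicate(s) eliminated): {(d, 18), (u, 1), (u, 39), (w, 5), (x, 1), (y, 32)}
Taking the union: {(d, 18), (k, 1), (k, 29), (r, 24), (u, 1), (u, 39), (w, 5), (x, 1), (y, 32), (z, 27)}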